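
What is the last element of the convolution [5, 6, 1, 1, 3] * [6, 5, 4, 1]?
Use y[k] = Σ_i a[i]·b[k-i] at k=7. y[7] = 3×1 = 3

3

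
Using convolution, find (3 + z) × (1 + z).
Ascending coefficients: a = [3, 1], b = [1, 1]. c[0] = 3×1 = 3; c[1] = 3×1 + 1×1 = 4; c[2] = 1×1 = 1. Result coefficients: [3, 4, 1] → 3 + 4z + z^2

3 + 4z + z^2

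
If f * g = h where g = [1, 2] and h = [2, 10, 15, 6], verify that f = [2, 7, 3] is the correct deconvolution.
Forward-compute [2, 7, 3] * [1, 2]: h[0] = 2×1 = 2; h[1] = 2×2 + 7×1 = 11; h[2] = 7×2 + 3×1 = 17; h[3] = 3×2 = 6 → [2, 11, 17, 6]. Does not match given h = [2, 10, 15, 6].

Not verified. [2, 7, 3] * [1, 2] = [2, 11, 17, 6], which differs from [2, 10, 15, 6] at index 1.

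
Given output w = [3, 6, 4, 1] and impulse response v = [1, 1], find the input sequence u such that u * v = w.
Deconvolve w=[3, 6, 4, 1] by v=[1, 1]. Since v[0]=1, solve forward: u[0] = w[0] / 1 = 3; u[1] = (w[1] - 3×1) / 1 = 3; u[2] = (w[2] - 3×1) / 1 = 1. So u = [3, 3, 1]. Check by forward convolution: w[0] = 3×1 = 3; w[1] = 3×1 + 3×1 = 6; w[2] = 3×1 + 1×1 = 4; w[3] = 1×1 = 1

[3, 3, 1]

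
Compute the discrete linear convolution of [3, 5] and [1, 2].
y[0] = 3×1 = 3; y[1] = 3×2 + 5×1 = 11; y[2] = 5×2 = 10

[3, 11, 10]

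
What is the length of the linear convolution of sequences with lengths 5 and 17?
Linear/full convolution length: m + n - 1 = 5 + 17 - 1 = 21

21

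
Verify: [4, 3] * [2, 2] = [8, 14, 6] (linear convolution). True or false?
Recompute linear convolution of [4, 3] and [2, 2]: y[0] = 4×2 = 8; y[1] = 4×2 + 3×2 = 14; y[2] = 3×2 = 6 → [8, 14, 6]. Given [8, 14, 6] matches, so answer: Yes

Yes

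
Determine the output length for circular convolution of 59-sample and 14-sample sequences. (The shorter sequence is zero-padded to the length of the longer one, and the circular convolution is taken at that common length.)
Circular convolution (zero-padding the shorter input) has length max(m, n) = max(59, 14) = 59

59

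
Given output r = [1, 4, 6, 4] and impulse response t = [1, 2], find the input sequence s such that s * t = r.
Deconvolve r=[1, 4, 6, 4] by t=[1, 2]. Since t[0]=1, solve forward: s[0] = r[0] / 1 = 1; s[1] = (r[1] - 1×2) / 1 = 2; s[2] = (r[2] - 2×2) / 1 = 2. So s = [1, 2, 2]. Check by forward convolution: r[0] = 1×1 = 1; r[1] = 1×2 + 2×1 = 4; r[2] = 2×2 + 2×1 = 6; r[3] = 2×2 = 4

[1, 2, 2]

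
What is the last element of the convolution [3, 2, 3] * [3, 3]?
Use y[k] = Σ_i a[i]·b[k-i] at k=3. y[3] = 3×3 = 9

9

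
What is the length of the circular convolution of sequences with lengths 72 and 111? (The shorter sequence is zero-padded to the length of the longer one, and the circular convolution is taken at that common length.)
Circular convolution (zero-padding the shorter input) has length max(m, n) = max(72, 111) = 111

111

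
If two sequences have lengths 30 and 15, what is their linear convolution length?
Linear/full convolution length: m + n - 1 = 30 + 15 - 1 = 44

44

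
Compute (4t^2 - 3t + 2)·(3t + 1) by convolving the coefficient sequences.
Ascending coefficients: a = [2, -3, 4], b = [1, 3]. c[0] = 2×1 = 2; c[1] = 2×3 + -3×1 = 3; c[2] = -3×3 + 4×1 = -5; c[3] = 4×3 = 12. Result coefficients: [2, 3, -5, 12] → 12t^3 - 5t^2 + 3t + 2

12t^3 - 5t^2 + 3t + 2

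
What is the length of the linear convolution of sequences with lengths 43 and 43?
Linear/full convolution length: m + n - 1 = 43 + 43 - 1 = 85

85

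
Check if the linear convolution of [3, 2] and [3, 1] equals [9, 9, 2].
Recompute linear convolution of [3, 2] and [3, 1]: y[0] = 3×3 = 9; y[1] = 3×1 + 2×3 = 9; y[2] = 2×1 = 2 → [9, 9, 2]. Given [9, 9, 2] matches, so answer: Yes

Yes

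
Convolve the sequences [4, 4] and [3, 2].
y[0] = 4×3 = 12; y[1] = 4×2 + 4×3 = 20; y[2] = 4×2 = 8

[12, 20, 8]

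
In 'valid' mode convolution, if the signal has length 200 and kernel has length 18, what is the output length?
'Valid' mode counts only positions where the kernel fully overlaps the signal: m - n + 1 = 200 - 18 + 1 = 183

183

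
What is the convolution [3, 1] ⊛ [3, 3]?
y[0] = 3×3 = 9; y[1] = 3×3 + 1×3 = 12; y[2] = 1×3 = 3

[9, 12, 3]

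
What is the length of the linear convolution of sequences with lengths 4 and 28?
Linear/full convolution length: m + n - 1 = 4 + 28 - 1 = 31

31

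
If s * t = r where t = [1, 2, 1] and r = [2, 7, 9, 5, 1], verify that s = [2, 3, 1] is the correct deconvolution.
Forward-compute [2, 3, 1] * [1, 2, 1]: r[0] = 2×1 = 2; r[1] = 2×2 + 3×1 = 7; r[2] = 2×1 + 3×2 + 1×1 = 9; r[3] = 3×1 + 1×2 = 5; r[4] = 1×1 = 1 → [2, 7, 9, 5, 1]. Matches given r = [2, 7, 9, 5, 1], so verified.

Verified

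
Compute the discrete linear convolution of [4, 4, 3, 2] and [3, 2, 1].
y[0] = 4×3 = 12; y[1] = 4×2 + 4×3 = 20; y[2] = 4×1 + 4×2 + 3×3 = 21; y[3] = 4×1 + 3×2 + 2×3 = 16; y[4] = 3×1 + 2×2 = 7; y[5] = 2×1 = 2

[12, 20, 21, 16, 7, 2]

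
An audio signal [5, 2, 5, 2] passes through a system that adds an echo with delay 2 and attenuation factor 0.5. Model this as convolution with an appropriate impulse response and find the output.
Direct-path + delayed-attenuated-path model → impulse response h = [1, 0, 0.5] (1 at lag 0, 0.5 at lag 2). Output y[n] = x[n] + 0.5·x[n - 2] (with x[n] = 0 outside 0..3): y[0] = 5 + 0.5×0 = 5; y[1] = 2 + 0.5×0 = 2; y[2] = 5 + 0.5×5 = 7.5; y[3] = 2 + 0.5×2 = 3.0; y[4] = 0 + 0.5×5 = 2.5; y[5] = 0 + 0.5×2 = 1.0. So y = [5, 2, 7.5, 3.0, 2.5, 1.0]

[5, 2, 7.5, 3.0, 2.5, 1.0]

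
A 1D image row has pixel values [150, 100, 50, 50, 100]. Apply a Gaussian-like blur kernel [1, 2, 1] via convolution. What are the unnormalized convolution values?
Convolve image row [150, 100, 50, 50, 100] with kernel [1, 2, 1]: y[0] = 150×1 = 150; y[1] = 150×2 + 100×1 = 400; y[2] = 150×1 + 100×2 + 50×1 = 400; y[3] = 100×1 + 50×2 + 50×1 = 250; y[4] = 50×1 + 50×2 + 100×1 = 250; y[5] = 50×1 + 100×2 = 250; y[6] = 100×1 = 100 → [150, 400, 400, 250, 250, 250, 100]. Normalization factor = sum(kernel) = 4.

[150, 400, 400, 250, 250, 250, 100]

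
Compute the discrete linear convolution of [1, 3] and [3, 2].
y[0] = 1×3 = 3; y[1] = 1×2 + 3×3 = 11; y[2] = 3×2 = 6

[3, 11, 6]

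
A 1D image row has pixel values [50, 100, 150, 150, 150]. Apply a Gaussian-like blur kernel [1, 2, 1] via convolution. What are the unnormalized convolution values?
Convolve image row [50, 100, 150, 150, 150] with kernel [1, 2, 1]: y[0] = 50×1 = 50; y[1] = 50×2 + 100×1 = 200; y[2] = 50×1 + 100×2 + 150×1 = 400; y[3] = 100×1 + 150×2 + 150×1 = 550; y[4] = 150×1 + 150×2 + 150×1 = 600; y[5] = 150×1 + 150×2 = 450; y[6] = 150×1 = 150 → [50, 200, 400, 550, 600, 450, 150]. Normalization factor = sum(kernel) = 4.

[50, 200, 400, 550, 600, 450, 150]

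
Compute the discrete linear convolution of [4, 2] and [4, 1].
y[0] = 4×4 = 16; y[1] = 4×1 + 2×4 = 12; y[2] = 2×1 = 2

[16, 12, 2]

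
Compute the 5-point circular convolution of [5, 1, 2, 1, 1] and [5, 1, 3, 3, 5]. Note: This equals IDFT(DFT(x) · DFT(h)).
Either evaluate y[k] = Σ_j x[j]·h[(k-j) mod 5] directly, or use IDFT(DFT(x) · DFT(h)). y[0] = 5×5 + 1×5 + 2×3 + 1×3 + 1×1 = 40; y[1] = 5×1 + 1×5 + 2×5 + 1×3 + 1×3 = 26; y[2] = 5×3 + 1×1 + 2×5 + 1×5 + 1×3 = 34; y[3] = 5×3 + 1×3 + 2×1 + 1×5 + 1×5 = 30; y[4] = 5×5 + 1×3 + 2×3 + 1×1 + 1×5 = 40. Result: [40, 26, 34, 30, 40]

[40, 26, 34, 30, 40]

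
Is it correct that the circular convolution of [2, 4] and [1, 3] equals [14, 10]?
Recompute circular convolution of [2, 4] and [1, 3]: y[0] = 2×1 + 4×3 = 14; y[1] = 2×3 + 4×1 = 10 → [14, 10]. Given [14, 10] matches, so answer: Yes

Yes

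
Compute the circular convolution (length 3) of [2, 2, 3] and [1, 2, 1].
Use y[k] = Σ_j u[j]·v[(k-j) mod 3]. y[0] = 2×1 + 2×1 + 3×2 = 10; y[1] = 2×2 + 2×1 + 3×1 = 9; y[2] = 2×1 + 2×2 + 3×1 = 9. Result: [10, 9, 9]

[10, 9, 9]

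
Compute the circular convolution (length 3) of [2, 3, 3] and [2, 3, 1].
Use y[k] = Σ_j x[j]·h[(k-j) mod 3]. y[0] = 2×2 + 3×1 + 3×3 = 16; y[1] = 2×3 + 3×2 + 3×1 = 15; y[2] = 2×1 + 3×3 + 3×2 = 17. Result: [16, 15, 17]

[16, 15, 17]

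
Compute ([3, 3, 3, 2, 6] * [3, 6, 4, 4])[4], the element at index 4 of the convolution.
Use y[k] = Σ_i a[i]·b[k-i] at k=4. y[4] = 3×4 + 3×4 + 2×6 + 6×3 = 54

54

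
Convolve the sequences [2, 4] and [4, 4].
y[0] = 2×4 = 8; y[1] = 2×4 + 4×4 = 24; y[2] = 4×4 = 16

[8, 24, 16]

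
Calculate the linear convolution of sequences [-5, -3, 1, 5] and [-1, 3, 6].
y[0] = -5×-1 = 5; y[1] = -5×3 + -3×-1 = -12; y[2] = -5×6 + -3×3 + 1×-1 = -40; y[3] = -3×6 + 1×3 + 5×-1 = -20; y[4] = 1×6 + 5×3 = 21; y[5] = 5×6 = 30

[5, -12, -40, -20, 21, 30]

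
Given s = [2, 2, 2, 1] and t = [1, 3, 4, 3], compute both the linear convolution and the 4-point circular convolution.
Linear: y_lin[0] = 2×1 = 2; y_lin[1] = 2×3 + 2×1 = 8; y_lin[2] = 2×4 + 2×3 + 2×1 = 16; y_lin[3] = 2×3 + 2×4 + 2×3 + 1×1 = 21; y_lin[4] = 2×3 + 2×4 + 1×3 = 17; y_lin[5] = 2×3 + 1×4 = 10; y_lin[6] = 1×3 = 3 → [2, 8, 16, 21, 17, 10, 3]. Circular (length 4): y[0] = 2×1 + 2×3 + 2×4 + 1×3 = 19; y[1] = 2×3 + 2×1 + 2×3 + 1×4 = 18; y[2] = 2×4 + 2×3 + 2×1 + 1×3 = 19; y[3] = 2×3 + 2×4 + 2×3 + 1×1 = 21 → [19, 18, 19, 21]

Linear: [2, 8, 16, 21, 17, 10, 3], Circular: [19, 18, 19, 21]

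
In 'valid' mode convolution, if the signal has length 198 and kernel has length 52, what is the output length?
'Valid' mode counts only positions where the kernel fully overlaps the signal: m - n + 1 = 198 - 52 + 1 = 147

147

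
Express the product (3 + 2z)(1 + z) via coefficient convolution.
Ascending coefficients: a = [3, 2], b = [1, 1]. c[0] = 3×1 = 3; c[1] = 3×1 + 2×1 = 5; c[2] = 2×1 = 2. Result coefficients: [3, 5, 2] → 3 + 5z + 2z^2

3 + 5z + 2z^2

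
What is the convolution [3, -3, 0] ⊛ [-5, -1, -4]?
y[0] = 3×-5 = -15; y[1] = 3×-1 + -3×-5 = 12; y[2] = 3×-4 + -3×-1 + 0×-5 = -9; y[3] = -3×-4 + 0×-1 = 12; y[4] = 0×-4 = 0

[-15, 12, -9, 12, 0]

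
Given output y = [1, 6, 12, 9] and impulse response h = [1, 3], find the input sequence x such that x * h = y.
Deconvolve y=[1, 6, 12, 9] by h=[1, 3]. Since h[0]=1, solve forward: x[0] = y[0] / 1 = 1; x[1] = (y[1] - 1×3) / 1 = 3; x[2] = (y[2] - 3×3) / 1 = 3. So x = [1, 3, 3]. Check by forward convolution: y[0] = 1×1 = 1; y[1] = 1×3 + 3×1 = 6; y[2] = 3×3 + 3×1 = 12; y[3] = 3×3 = 9

[1, 3, 3]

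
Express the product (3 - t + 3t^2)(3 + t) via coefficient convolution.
Ascending coefficients: a = [3, -1, 3], b = [3, 1]. c[0] = 3×3 = 9; c[1] = 3×1 + -1×3 = 0; c[2] = -1×1 + 3×3 = 8; c[3] = 3×1 = 3. Result coefficients: [9, 0, 8, 3] → 9 + 8t^2 + 3t^3

9 + 8t^2 + 3t^3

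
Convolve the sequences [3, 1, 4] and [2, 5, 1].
y[0] = 3×2 = 6; y[1] = 3×5 + 1×2 = 17; y[2] = 3×1 + 1×5 + 4×2 = 16; y[3] = 1×1 + 4×5 = 21; y[4] = 4×1 = 4

[6, 17, 16, 21, 4]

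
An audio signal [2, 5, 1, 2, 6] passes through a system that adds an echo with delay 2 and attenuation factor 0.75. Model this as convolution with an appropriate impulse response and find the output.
Direct-path + delayed-attenuated-path model → impulse response h = [1, 0, 0.75] (1 at lag 0, 0.75 at lag 2). Output y[n] = x[n] + 0.75·x[n - 2] (with x[n] = 0 outside 0..4): y[0] = 2 + 0.75×0 = 2; y[1] = 5 + 0.75×0 = 5; y[2] = 1 + 0.75×2 = 2.5; y[3] = 2 + 0.75×5 = 5.75; y[4] = 6 + 0.75×1 = 6.75; y[5] = 0 + 0.75×2 = 1.5; y[6] = 0 + 0.75×6 = 4.5. So y = [2, 5, 2.5, 5.75, 6.75, 1.5, 4.5]

[2, 5, 2.5, 5.75, 6.75, 1.5, 4.5]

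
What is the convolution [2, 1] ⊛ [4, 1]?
y[0] = 2×4 = 8; y[1] = 2×1 + 1×4 = 6; y[2] = 1×1 = 1

[8, 6, 1]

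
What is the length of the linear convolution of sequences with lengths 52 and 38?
Linear/full convolution length: m + n - 1 = 52 + 38 - 1 = 89

89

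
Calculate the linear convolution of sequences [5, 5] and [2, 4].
y[0] = 5×2 = 10; y[1] = 5×4 + 5×2 = 30; y[2] = 5×4 = 20

[10, 30, 20]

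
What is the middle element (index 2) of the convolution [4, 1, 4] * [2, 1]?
Use y[k] = Σ_i a[i]·b[k-i] at k=2. y[2] = 1×1 + 4×2 = 9

9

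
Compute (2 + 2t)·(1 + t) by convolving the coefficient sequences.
Ascending coefficients: a = [2, 2], b = [1, 1]. c[0] = 2×1 = 2; c[1] = 2×1 + 2×1 = 4; c[2] = 2×1 = 2. Result coefficients: [2, 4, 2] → 2 + 4t + 2t^2

2 + 4t + 2t^2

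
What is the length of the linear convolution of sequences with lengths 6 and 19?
Linear/full convolution length: m + n - 1 = 6 + 19 - 1 = 24

24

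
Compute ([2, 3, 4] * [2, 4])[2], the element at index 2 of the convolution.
Use y[k] = Σ_i a[i]·b[k-i] at k=2. y[2] = 3×4 + 4×2 = 20

20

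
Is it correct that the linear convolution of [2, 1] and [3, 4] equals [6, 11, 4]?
Recompute linear convolution of [2, 1] and [3, 4]: y[0] = 2×3 = 6; y[1] = 2×4 + 1×3 = 11; y[2] = 1×4 = 4 → [6, 11, 4]. Given [6, 11, 4] matches, so answer: Yes

Yes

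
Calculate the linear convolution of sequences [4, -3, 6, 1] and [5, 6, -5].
y[0] = 4×5 = 20; y[1] = 4×6 + -3×5 = 9; y[2] = 4×-5 + -3×6 + 6×5 = -8; y[3] = -3×-5 + 6×6 + 1×5 = 56; y[4] = 6×-5 + 1×6 = -24; y[5] = 1×-5 = -5

[20, 9, -8, 56, -24, -5]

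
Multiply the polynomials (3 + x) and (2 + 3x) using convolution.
Ascending coefficients: a = [3, 1], b = [2, 3]. c[0] = 3×2 = 6; c[1] = 3×3 + 1×2 = 11; c[2] = 1×3 = 3. Result coefficients: [6, 11, 3] → 6 + 11x + 3x^2

6 + 11x + 3x^2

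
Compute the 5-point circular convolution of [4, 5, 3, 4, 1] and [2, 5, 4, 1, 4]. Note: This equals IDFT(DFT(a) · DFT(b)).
Either evaluate y[k] = Σ_j a[j]·b[(k-j) mod 5] directly, or use IDFT(DFT(a) · DFT(b)). y[0] = 4×2 + 5×4 + 3×1 + 4×4 + 1×5 = 52; y[1] = 4×5 + 5×2 + 3×4 + 4×1 + 1×4 = 50; y[2] = 4×4 + 5×5 + 3×2 + 4×4 + 1×1 = 64; y[3] = 4×1 + 5×4 + 3×5 + 4×2 + 1×4 = 51; y[4] = 4×4 + 5×1 + 3×4 + 4×5 + 1×2 = 55. Result: [52, 50, 64, 51, 55]

[52, 50, 64, 51, 55]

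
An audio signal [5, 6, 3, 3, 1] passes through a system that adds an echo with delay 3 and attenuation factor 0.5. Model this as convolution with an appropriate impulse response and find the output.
Direct-path + delayed-attenuated-path model → impulse response h = [1, 0, 0, 0.5] (1 at lag 0, 0.5 at lag 3). Output y[n] = x[n] + 0.5·x[n - 3] (with x[n] = 0 outside 0..4): y[0] = 5 + 0.5×0 = 5; y[1] = 6 + 0.5×0 = 6; y[2] = 3 + 0.5×0 = 3; y[3] = 3 + 0.5×5 = 5.5; y[4] = 1 + 0.5×6 = 4.0; y[5] = 0 + 0.5×3 = 1.5; y[6] = 0 + 0.5×3 = 1.5; y[7] = 0 + 0.5×1 = 0.5. So y = [5, 6, 3, 5.5, 4.0, 1.5, 1.5, 0.5]

[5, 6, 3, 5.5, 4.0, 1.5, 1.5, 0.5]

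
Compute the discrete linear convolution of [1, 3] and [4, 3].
y[0] = 1×4 = 4; y[1] = 1×3 + 3×4 = 15; y[2] = 3×3 = 9

[4, 15, 9]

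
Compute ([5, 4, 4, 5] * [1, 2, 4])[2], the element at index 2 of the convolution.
Use y[k] = Σ_i a[i]·b[k-i] at k=2. y[2] = 5×4 + 4×2 + 4×1 = 32

32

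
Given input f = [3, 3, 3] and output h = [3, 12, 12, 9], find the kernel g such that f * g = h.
Output length 4 = len(f) + len(g) - 1 ⇒ len(g) = 2. Solve g forward using g[k] = (h[k] - Σ_{i≥1} f[i]·g[k-i]) / f[0]: g[0] = h[0] / f[0] = 3 / 3 = 1; g[1] = (h[1] - 3×1) / f[0] = (12 - 3×1) / 3 = 3. So g = [1, 3]. Forward-check [3, 3, 3] * [1, 3]: h[0] = 3×1 = 3; h[1] = 3×3 + 3×1 = 12; h[2] = 3×3 + 3×1 = 12; h[3] = 3×3 = 9 → [3, 12, 12, 9] ✓

[1, 3]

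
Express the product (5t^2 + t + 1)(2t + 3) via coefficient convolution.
Ascending coefficients: a = [1, 1, 5], b = [3, 2]. c[0] = 1×3 = 3; c[1] = 1×2 + 1×3 = 5; c[2] = 1×2 + 5×3 = 17; c[3] = 5×2 = 10. Result coefficients: [3, 5, 17, 10] → 10t^3 + 17t^2 + 5t + 3

10t^3 + 17t^2 + 5t + 3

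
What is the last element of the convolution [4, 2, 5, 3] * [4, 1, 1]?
Use y[k] = Σ_i a[i]·b[k-i] at k=5. y[5] = 3×1 = 3

3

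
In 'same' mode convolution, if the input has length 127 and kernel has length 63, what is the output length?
'Same' mode returns an output with the same length as the input: 127

127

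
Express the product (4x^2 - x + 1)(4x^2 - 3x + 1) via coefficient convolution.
Ascending coefficients: a = [1, -1, 4], b = [1, -3, 4]. c[0] = 1×1 = 1; c[1] = 1×-3 + -1×1 = -4; c[2] = 1×4 + -1×-3 + 4×1 = 11; c[3] = -1×4 + 4×-3 = -16; c[4] = 4×4 = 16. Result coefficients: [1, -4, 11, -16, 16] → 16x^4 - 16x^3 + 11x^2 - 4x + 1

16x^4 - 16x^3 + 11x^2 - 4x + 1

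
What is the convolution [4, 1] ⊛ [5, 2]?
y[0] = 4×5 = 20; y[1] = 4×2 + 1×5 = 13; y[2] = 1×2 = 2

[20, 13, 2]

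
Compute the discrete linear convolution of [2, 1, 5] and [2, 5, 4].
y[0] = 2×2 = 4; y[1] = 2×5 + 1×2 = 12; y[2] = 2×4 + 1×5 + 5×2 = 23; y[3] = 1×4 + 5×5 = 29; y[4] = 5×4 = 20

[4, 12, 23, 29, 20]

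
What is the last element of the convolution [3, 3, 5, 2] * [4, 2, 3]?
Use y[k] = Σ_i a[i]·b[k-i] at k=5. y[5] = 2×3 = 6

6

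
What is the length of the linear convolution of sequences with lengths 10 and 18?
Linear/full convolution length: m + n - 1 = 10 + 18 - 1 = 27

27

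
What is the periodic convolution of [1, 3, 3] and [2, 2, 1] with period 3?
Use y[k] = Σ_j s[j]·t[(k-j) mod 3]. y[0] = 1×2 + 3×1 + 3×2 = 11; y[1] = 1×2 + 3×2 + 3×1 = 11; y[2] = 1×1 + 3×2 + 3×2 = 13. Result: [11, 11, 13]

[11, 11, 13]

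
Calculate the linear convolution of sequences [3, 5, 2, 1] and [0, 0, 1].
y[0] = 3×0 = 0; y[1] = 3×0 + 5×0 = 0; y[2] = 3×1 + 5×0 + 2×0 = 3; y[3] = 5×1 + 2×0 + 1×0 = 5; y[4] = 2×1 + 1×0 = 2; y[5] = 1×1 = 1

[0, 0, 3, 5, 2, 1]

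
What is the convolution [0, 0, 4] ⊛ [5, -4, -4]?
y[0] = 0×5 = 0; y[1] = 0×-4 + 0×5 = 0; y[2] = 0×-4 + 0×-4 + 4×5 = 20; y[3] = 0×-4 + 4×-4 = -16; y[4] = 4×-4 = -16

[0, 0, 20, -16, -16]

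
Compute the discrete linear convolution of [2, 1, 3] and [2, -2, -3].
y[0] = 2×2 = 4; y[1] = 2×-2 + 1×2 = -2; y[2] = 2×-3 + 1×-2 + 3×2 = -2; y[3] = 1×-3 + 3×-2 = -9; y[4] = 3×-3 = -9

[4, -2, -2, -9, -9]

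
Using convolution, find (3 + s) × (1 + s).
Ascending coefficients: a = [3, 1], b = [1, 1]. c[0] = 3×1 = 3; c[1] = 3×1 + 1×1 = 4; c[2] = 1×1 = 1. Result coefficients: [3, 4, 1] → 3 + 4s + s^2

3 + 4s + s^2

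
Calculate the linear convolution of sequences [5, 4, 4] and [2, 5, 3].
y[0] = 5×2 = 10; y[1] = 5×5 + 4×2 = 33; y[2] = 5×3 + 4×5 + 4×2 = 43; y[3] = 4×3 + 4×5 = 32; y[4] = 4×3 = 12

[10, 33, 43, 32, 12]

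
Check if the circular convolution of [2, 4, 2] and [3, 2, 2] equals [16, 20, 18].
Recompute circular convolution of [2, 4, 2] and [3, 2, 2]: y[0] = 2×3 + 4×2 + 2×2 = 18; y[1] = 2×2 + 4×3 + 2×2 = 20; y[2] = 2×2 + 4×2 + 2×3 = 18 → [18, 20, 18]. Compare to given [16, 20, 18]: they differ at index 0: given 16, correct 18, so answer: No

No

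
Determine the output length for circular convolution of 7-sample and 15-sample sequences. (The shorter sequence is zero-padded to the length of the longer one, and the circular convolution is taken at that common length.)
Circular convolution (zero-padding the shorter input) has length max(m, n) = max(7, 15) = 15

15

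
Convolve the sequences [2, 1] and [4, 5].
y[0] = 2×4 = 8; y[1] = 2×5 + 1×4 = 14; y[2] = 1×5 = 5

[8, 14, 5]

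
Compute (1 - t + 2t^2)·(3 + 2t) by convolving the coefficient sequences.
Ascending coefficients: a = [1, -1, 2], b = [3, 2]. c[0] = 1×3 = 3; c[1] = 1×2 + -1×3 = -1; c[2] = -1×2 + 2×3 = 4; c[3] = 2×2 = 4. Result coefficients: [3, -1, 4, 4] → 3 - t + 4t^2 + 4t^3

3 - t + 4t^2 + 4t^3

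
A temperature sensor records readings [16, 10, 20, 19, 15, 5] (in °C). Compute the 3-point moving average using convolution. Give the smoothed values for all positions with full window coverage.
3-point moving average kernel = [1, 1, 1]. Apply in 'valid' mode (full window coverage): avg[0] = (16 + 10 + 20) / 3 = 15.33; avg[1] = (10 + 20 + 19) / 3 = 16.33; avg[2] = (20 + 19 + 15) / 3 = 18.0; avg[3] = (19 + 15 + 5) / 3 = 13.0. Smoothed values: [15.33, 16.33, 18.0, 13.0]

[15.33, 16.33, 18.0, 13.0]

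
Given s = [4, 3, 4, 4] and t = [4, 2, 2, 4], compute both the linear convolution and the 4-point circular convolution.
Linear: y_lin[0] = 4×4 = 16; y_lin[1] = 4×2 + 3×4 = 20; y_lin[2] = 4×2 + 3×2 + 4×4 = 30; y_lin[3] = 4×4 + 3×2 + 4×2 + 4×4 = 46; y_lin[4] = 3×4 + 4×2 + 4×2 = 28; y_lin[5] = 4×4 + 4×2 = 24; y_lin[6] = 4×4 = 16 → [16, 20, 30, 46, 28, 24, 16]. Circular (length 4): y[0] = 4×4 + 3×4 + 4×2 + 4×2 = 44; y[1] = 4×2 + 3×4 + 4×4 + 4×2 = 44; y[2] = 4×2 + 3×2 + 4×4 + 4×4 = 46; y[3] = 4×4 + 3×2 + 4×2 + 4×4 = 46 → [44, 44, 46, 46]

Linear: [16, 20, 30, 46, 28, 24, 16], Circular: [44, 44, 46, 46]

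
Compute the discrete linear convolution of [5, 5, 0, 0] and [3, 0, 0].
y[0] = 5×3 = 15; y[1] = 5×0 + 5×3 = 15; y[2] = 5×0 + 5×0 + 0×3 = 0; y[3] = 5×0 + 0×0 + 0×3 = 0; y[4] = 0×0 + 0×0 = 0; y[5] = 0×0 = 0

[15, 15, 0, 0, 0, 0]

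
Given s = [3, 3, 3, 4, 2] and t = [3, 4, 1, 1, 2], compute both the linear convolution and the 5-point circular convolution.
Linear: y_lin[0] = 3×3 = 9; y_lin[1] = 3×4 + 3×3 = 21; y_lin[2] = 3×1 + 3×4 + 3×3 = 24; y_lin[3] = 3×1 + 3×1 + 3×4 + 4×3 = 30; y_lin[4] = 3×2 + 3×1 + 3×1 + 4×4 + 2×3 = 34; y_lin[5] = 3×2 + 3×1 + 4×1 + 2×4 = 21; y_lin[6] = 3×2 + 4×1 + 2×1 = 12; y_lin[7] = 4×2 + 2×1 = 10; y_lin[8] = 2×2 = 4 → [9, 21, 24, 30, 34, 21, 12, 10, 4]. Circular (length 5): y[0] = 3×3 + 3×2 + 3×1 + 4×1 + 2×4 = 30; y[1] = 3×4 + 3×3 + 3×2 + 4×1 + 2×1 = 33; y[2] = 3×1 + 3×4 + 3×3 + 4×2 + 2×1 = 34; y[3] = 3×1 + 3×1 + 3×4 + 4×3 + 2×2 = 34; y[4] = 3×2 + 3×1 + 3×1 + 4×4 + 2×3 = 34 → [30, 33, 34, 34, 34]

Linear: [9, 21, 24, 30, 34, 21, 12, 10, 4], Circular: [30, 33, 34, 34, 34]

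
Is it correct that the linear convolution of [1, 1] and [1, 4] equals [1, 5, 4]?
Recompute linear convolution of [1, 1] and [1, 4]: y[0] = 1×1 = 1; y[1] = 1×4 + 1×1 = 5; y[2] = 1×4 = 4 → [1, 5, 4]. Given [1, 5, 4] matches, so answer: Yes

Yes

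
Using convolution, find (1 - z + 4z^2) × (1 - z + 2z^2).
Ascending coefficients: a = [1, -1, 4], b = [1, -1, 2]. c[0] = 1×1 = 1; c[1] = 1×-1 + -1×1 = -2; c[2] = 1×2 + -1×-1 + 4×1 = 7; c[3] = -1×2 + 4×-1 = -6; c[4] = 4×2 = 8. Result coefficients: [1, -2, 7, -6, 8] → 1 - 2z + 7z^2 - 6z^3 + 8z^4

1 - 2z + 7z^2 - 6z^3 + 8z^4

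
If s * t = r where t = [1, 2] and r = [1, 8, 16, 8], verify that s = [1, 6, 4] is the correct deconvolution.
Forward-compute [1, 6, 4] * [1, 2]: r[0] = 1×1 = 1; r[1] = 1×2 + 6×1 = 8; r[2] = 6×2 + 4×1 = 16; r[3] = 4×2 = 8 → [1, 8, 16, 8]. Matches given r = [1, 8, 16, 8], so verified.

Verified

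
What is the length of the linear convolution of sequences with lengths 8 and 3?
Linear/full convolution length: m + n - 1 = 8 + 3 - 1 = 10

10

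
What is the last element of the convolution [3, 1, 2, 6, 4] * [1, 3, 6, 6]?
Use y[k] = Σ_i a[i]·b[k-i] at k=7. y[7] = 4×6 = 24

24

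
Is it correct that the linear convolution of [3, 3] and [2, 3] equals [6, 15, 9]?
Recompute linear convolution of [3, 3] and [2, 3]: y[0] = 3×2 = 6; y[1] = 3×3 + 3×2 = 15; y[2] = 3×3 = 9 → [6, 15, 9]. Given [6, 15, 9] matches, so answer: Yes

Yes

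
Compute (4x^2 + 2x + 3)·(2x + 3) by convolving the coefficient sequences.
Ascending coefficients: a = [3, 2, 4], b = [3, 2]. c[0] = 3×3 = 9; c[1] = 3×2 + 2×3 = 12; c[2] = 2×2 + 4×3 = 16; c[3] = 4×2 = 8. Result coefficients: [9, 12, 16, 8] → 8x^3 + 16x^2 + 12x + 9

8x^3 + 16x^2 + 12x + 9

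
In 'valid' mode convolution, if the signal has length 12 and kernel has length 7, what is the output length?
'Valid' mode counts only positions where the kernel fully overlaps the signal: m - n + 1 = 12 - 7 + 1 = 6

6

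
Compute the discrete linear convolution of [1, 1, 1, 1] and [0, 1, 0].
y[0] = 1×0 = 0; y[1] = 1×1 + 1×0 = 1; y[2] = 1×0 + 1×1 + 1×0 = 1; y[3] = 1×0 + 1×1 + 1×0 = 1; y[4] = 1×0 + 1×1 = 1; y[5] = 1×0 = 0

[0, 1, 1, 1, 1, 0]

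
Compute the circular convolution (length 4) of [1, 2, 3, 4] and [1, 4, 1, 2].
Use y[k] = Σ_j u[j]·v[(k-j) mod 4]. y[0] = 1×1 + 2×2 + 3×1 + 4×4 = 24; y[1] = 1×4 + 2×1 + 3×2 + 4×1 = 16; y[2] = 1×1 + 2×4 + 3×1 + 4×2 = 20; y[3] = 1×2 + 2×1 + 3×4 + 4×1 = 20. Result: [24, 16, 20, 20]

[24, 16, 20, 20]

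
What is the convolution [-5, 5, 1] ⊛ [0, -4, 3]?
y[0] = -5×0 = 0; y[1] = -5×-4 + 5×0 = 20; y[2] = -5×3 + 5×-4 + 1×0 = -35; y[3] = 5×3 + 1×-4 = 11; y[4] = 1×3 = 3

[0, 20, -35, 11, 3]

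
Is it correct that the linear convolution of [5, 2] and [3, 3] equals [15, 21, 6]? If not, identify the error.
Recompute linear convolution of [5, 2] and [3, 3]: y[0] = 5×3 = 15; y[1] = 5×3 + 2×3 = 21; y[2] = 2×3 = 6 → [15, 21, 6]. Given [15, 21, 6] matches, so answer: Yes

Yes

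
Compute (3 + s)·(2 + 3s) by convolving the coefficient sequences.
Ascending coefficients: a = [3, 1], b = [2, 3]. c[0] = 3×2 = 6; c[1] = 3×3 + 1×2 = 11; c[2] = 1×3 = 3. Result coefficients: [6, 11, 3] → 6 + 11s + 3s^2

6 + 11s + 3s^2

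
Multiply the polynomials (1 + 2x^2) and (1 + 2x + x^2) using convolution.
Ascending coefficients: a = [1, 0, 2], b = [1, 2, 1]. c[0] = 1×1 = 1; c[1] = 1×2 + 0×1 = 2; c[2] = 1×1 + 0×2 + 2×1 = 3; c[3] = 0×1 + 2×2 = 4; c[4] = 2×1 = 2. Result coefficients: [1, 2, 3, 4, 2] → 1 + 2x + 3x^2 + 4x^3 + 2x^4

1 + 2x + 3x^2 + 4x^3 + 2x^4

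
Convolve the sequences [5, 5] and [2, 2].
y[0] = 5×2 = 10; y[1] = 5×2 + 5×2 = 20; y[2] = 5×2 = 10

[10, 20, 10]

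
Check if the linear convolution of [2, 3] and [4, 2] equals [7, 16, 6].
Recompute linear convolution of [2, 3] and [4, 2]: y[0] = 2×4 = 8; y[1] = 2×2 + 3×4 = 16; y[2] = 3×2 = 6 → [8, 16, 6]. Compare to given [7, 16, 6]: they differ at index 0: given 7, correct 8, so answer: No

No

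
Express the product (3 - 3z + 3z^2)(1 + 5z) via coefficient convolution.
Ascending coefficients: a = [3, -3, 3], b = [1, 5]. c[0] = 3×1 = 3; c[1] = 3×5 + -3×1 = 12; c[2] = -3×5 + 3×1 = -12; c[3] = 3×5 = 15. Result coefficients: [3, 12, -12, 15] → 3 + 12z - 12z^2 + 15z^3

3 + 12z - 12z^2 + 15z^3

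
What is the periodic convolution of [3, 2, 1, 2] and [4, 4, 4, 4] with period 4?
Use y[k] = Σ_j x[j]·h[(k-j) mod 4]. y[0] = 3×4 + 2×4 + 1×4 + 2×4 = 32; y[1] = 3×4 + 2×4 + 1×4 + 2×4 = 32; y[2] = 3×4 + 2×4 + 1×4 + 2×4 = 32; y[3] = 3×4 + 2×4 + 1×4 + 2×4 = 32. Result: [32, 32, 32, 32]

[32, 32, 32, 32]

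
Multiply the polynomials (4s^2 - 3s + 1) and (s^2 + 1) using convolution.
Ascending coefficients: a = [1, -3, 4], b = [1, 0, 1]. c[0] = 1×1 = 1; c[1] = 1×0 + -3×1 = -3; c[2] = 1×1 + -3×0 + 4×1 = 5; c[3] = -3×1 + 4×0 = -3; c[4] = 4×1 = 4. Result coefficients: [1, -3, 5, -3, 4] → 4s^4 - 3s^3 + 5s^2 - 3s + 1

4s^4 - 3s^3 + 5s^2 - 3s + 1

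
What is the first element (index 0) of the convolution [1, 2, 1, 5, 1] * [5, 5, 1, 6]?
Use y[k] = Σ_i a[i]·b[k-i] at k=0. y[0] = 1×5 = 5

5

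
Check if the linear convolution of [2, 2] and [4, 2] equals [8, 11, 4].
Recompute linear convolution of [2, 2] and [4, 2]: y[0] = 2×4 = 8; y[1] = 2×2 + 2×4 = 12; y[2] = 2×2 = 4 → [8, 12, 4]. Compare to given [8, 11, 4]: they differ at index 1: given 11, correct 12, so answer: No

No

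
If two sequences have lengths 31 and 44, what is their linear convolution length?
Linear/full convolution length: m + n - 1 = 31 + 44 - 1 = 74

74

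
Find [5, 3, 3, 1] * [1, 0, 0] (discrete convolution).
y[0] = 5×1 = 5; y[1] = 5×0 + 3×1 = 3; y[2] = 5×0 + 3×0 + 3×1 = 3; y[3] = 3×0 + 3×0 + 1×1 = 1; y[4] = 3×0 + 1×0 = 0; y[5] = 1×0 = 0

[5, 3, 3, 1, 0, 0]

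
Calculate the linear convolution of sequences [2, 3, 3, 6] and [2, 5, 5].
y[0] = 2×2 = 4; y[1] = 2×5 + 3×2 = 16; y[2] = 2×5 + 3×5 + 3×2 = 31; y[3] = 3×5 + 3×5 + 6×2 = 42; y[4] = 3×5 + 6×5 = 45; y[5] = 6×5 = 30

[4, 16, 31, 42, 45, 30]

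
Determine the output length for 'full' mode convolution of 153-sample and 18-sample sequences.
Linear/full convolution length: m + n - 1 = 153 + 18 - 1 = 170

170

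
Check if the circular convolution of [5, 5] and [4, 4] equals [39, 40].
Recompute circular convolution of [5, 5] and [4, 4]: y[0] = 5×4 + 5×4 = 40; y[1] = 5×4 + 5×4 = 40 → [40, 40]. Compare to given [39, 40]: they differ at index 0: given 39, correct 40, so answer: No

No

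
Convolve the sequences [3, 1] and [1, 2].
y[0] = 3×1 = 3; y[1] = 3×2 + 1×1 = 7; y[2] = 1×2 = 2

[3, 7, 2]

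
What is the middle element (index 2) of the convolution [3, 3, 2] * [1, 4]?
Use y[k] = Σ_i a[i]·b[k-i] at k=2. y[2] = 3×4 + 2×1 = 14

14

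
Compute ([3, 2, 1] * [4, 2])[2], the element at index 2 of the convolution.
Use y[k] = Σ_i a[i]·b[k-i] at k=2. y[2] = 2×2 + 1×4 = 8

8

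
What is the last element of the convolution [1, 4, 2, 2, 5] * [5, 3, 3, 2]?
Use y[k] = Σ_i a[i]·b[k-i] at k=7. y[7] = 5×2 = 10

10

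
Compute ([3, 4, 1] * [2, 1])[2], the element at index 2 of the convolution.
Use y[k] = Σ_i a[i]·b[k-i] at k=2. y[2] = 4×1 + 1×2 = 6

6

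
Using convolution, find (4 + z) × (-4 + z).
Ascending coefficients: a = [4, 1], b = [-4, 1]. c[0] = 4×-4 = -16; c[1] = 4×1 + 1×-4 = 0; c[2] = 1×1 = 1. Result coefficients: [-16, 0, 1] → -16 + z^2

-16 + z^2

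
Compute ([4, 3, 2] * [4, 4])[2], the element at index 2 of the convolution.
Use y[k] = Σ_i a[i]·b[k-i] at k=2. y[2] = 3×4 + 2×4 = 20

20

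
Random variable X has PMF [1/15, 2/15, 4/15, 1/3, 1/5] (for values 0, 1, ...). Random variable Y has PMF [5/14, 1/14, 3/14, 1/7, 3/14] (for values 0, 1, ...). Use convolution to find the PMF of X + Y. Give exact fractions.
P(X+Y=k) = Σ_i P(X=i)·P(Y=k-i) — a convolution of [1/15, 2/15, 4/15, 1/3, 1/5] and [5/14, 1/14, 3/14, 1/7, 3/14]. P(X+Y=0) = (1/15)×(5/14) = 1/42; P(X+Y=1) = (1/15)×(1/14) + (2/15)×(5/14) = 1/210 + 1/21 = 11/210; P(X+Y=2) = (1/15)×(3/14) + (2/15)×(1/14) + (4/15)×(5/14) = 1/70 + 1/105 + 2/21 = 5/42; P(X+Y=3) = (1/15)×(1/7) + (2/15)×(3/14) + (4/15)×(1/14) + (1/3)×(5/14) = 1/105 + 1/35 + 2/105 + 5/42 = 37/210; P(X+Y=4) = (1/15)×(3/14) + (2/15)×(1/7) + (4/15)×(3/14) + (1/3)×(1/14) + (1/5)×(5/14) = 1/70 + 2/105 + 2/35 + 1/42 + 1/14 = 13/70; P(X+Y=5) = (2/15)×(3/14) + (4/15)×(1/7) + (1/3)×(3/14) + (1/5)×(1/14) = 1/35 + 4/105 + 1/14 + 1/70 = 16/105; P(X+Y=6) = (4/15)×(3/14) + (1/3)×(1/7) + (1/5)×(3/14) = 2/35 + 1/21 + 3/70 = 31/210; P(X+Y=7) = (1/3)×(3/14) + (1/5)×(1/7) = 1/14 + 1/35 = 1/10; P(X+Y=8) = (1/5)×(3/14) = 3/70. PMF: [1/42, 11/210, 5/42, 37/210, 13/70, 16/105, 31/210, 1/10, 3/70] (sums to 1 ✓)

[1/42, 11/210, 5/42, 37/210, 13/70, 16/105, 31/210, 1/10, 3/70]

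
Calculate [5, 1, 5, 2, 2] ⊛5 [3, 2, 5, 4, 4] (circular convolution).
Use y[k] = Σ_j s[j]·t[(k-j) mod 5]. y[0] = 5×3 + 1×4 + 5×4 + 2×5 + 2×2 = 53; y[1] = 5×2 + 1×3 + 5×4 + 2×4 + 2×5 = 51; y[2] = 5×5 + 1×2 + 5×3 + 2×4 + 2×4 = 58; y[3] = 5×4 + 1×5 + 5×2 + 2×3 + 2×4 = 49; y[4] = 5×4 + 1×4 + 5×5 + 2×2 + 2×3 = 59. Result: [53, 51, 58, 49, 59]

[53, 51, 58, 49, 59]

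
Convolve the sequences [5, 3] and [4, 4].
y[0] = 5×4 = 20; y[1] = 5×4 + 3×4 = 32; y[2] = 3×4 = 12

[20, 32, 12]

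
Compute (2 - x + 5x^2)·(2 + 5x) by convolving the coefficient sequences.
Ascending coefficients: a = [2, -1, 5], b = [2, 5]. c[0] = 2×2 = 4; c[1] = 2×5 + -1×2 = 8; c[2] = -1×5 + 5×2 = 5; c[3] = 5×5 = 25. Result coefficients: [4, 8, 5, 25] → 4 + 8x + 5x^2 + 25x^3

4 + 8x + 5x^2 + 25x^3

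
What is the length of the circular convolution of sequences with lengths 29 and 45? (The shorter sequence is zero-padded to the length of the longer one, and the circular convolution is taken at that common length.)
Circular convolution (zero-padding the shorter input) has length max(m, n) = max(29, 45) = 45

45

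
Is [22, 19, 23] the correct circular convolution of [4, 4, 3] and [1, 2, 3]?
Recompute circular convolution of [4, 4, 3] and [1, 2, 3]: y[0] = 4×1 + 4×3 + 3×2 = 22; y[1] = 4×2 + 4×1 + 3×3 = 21; y[2] = 4×3 + 4×2 + 3×1 = 23 → [22, 21, 23]. Compare to given [22, 19, 23]: they differ at index 1: given 19, correct 21, so answer: No

No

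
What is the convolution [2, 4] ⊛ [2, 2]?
y[0] = 2×2 = 4; y[1] = 2×2 + 4×2 = 12; y[2] = 4×2 = 8

[4, 12, 8]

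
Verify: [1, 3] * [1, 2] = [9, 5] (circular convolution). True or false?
Recompute circular convolution of [1, 3] and [1, 2]: y[0] = 1×1 + 3×2 = 7; y[1] = 1×2 + 3×1 = 5 → [7, 5]. Compare to given [9, 5]: they differ at index 0: given 9, correct 7, so answer: No

No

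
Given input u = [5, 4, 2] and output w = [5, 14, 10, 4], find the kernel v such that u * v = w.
Output length 4 = len(u) + len(v) - 1 ⇒ len(v) = 2. Solve v forward using v[k] = (w[k] - Σ_{i≥1} u[i]·v[k-i]) / u[0]: v[0] = w[0] / u[0] = 5 / 5 = 1; v[1] = (w[1] - 4×1) / u[0] = (14 - 4×1) / 5 = 2. So v = [1, 2]. Forward-check [5, 4, 2] * [1, 2]: w[0] = 5×1 = 5; w[1] = 5×2 + 4×1 = 14; w[2] = 4×2 + 2×1 = 10; w[3] = 2×2 = 4 → [5, 14, 10, 4] ✓

[1, 2]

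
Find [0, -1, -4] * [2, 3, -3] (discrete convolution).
y[0] = 0×2 = 0; y[1] = 0×3 + -1×2 = -2; y[2] = 0×-3 + -1×3 + -4×2 = -11; y[3] = -1×-3 + -4×3 = -9; y[4] = -4×-3 = 12

[0, -2, -11, -9, 12]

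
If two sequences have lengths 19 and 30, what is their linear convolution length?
Linear/full convolution length: m + n - 1 = 19 + 30 - 1 = 48

48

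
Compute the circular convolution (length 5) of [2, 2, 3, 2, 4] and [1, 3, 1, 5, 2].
Use y[k] = Σ_j a[j]·b[(k-j) mod 5]. y[0] = 2×1 + 2×2 + 3×5 + 2×1 + 4×3 = 35; y[1] = 2×3 + 2×1 + 3×2 + 2×5 + 4×1 = 28; y[2] = 2×1 + 2×3 + 3×1 + 2×2 + 4×5 = 35; y[3] = 2×5 + 2×1 + 3×3 + 2×1 + 4×2 = 31; y[4] = 2×2 + 2×5 + 3×1 + 2×3 + 4×1 = 27. Result: [35, 28, 35, 31, 27]

[35, 28, 35, 31, 27]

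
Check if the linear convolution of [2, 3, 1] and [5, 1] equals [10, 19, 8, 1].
Recompute linear convolution of [2, 3, 1] and [5, 1]: y[0] = 2×5 = 10; y[1] = 2×1 + 3×5 = 17; y[2] = 3×1 + 1×5 = 8; y[3] = 1×1 = 1 → [10, 17, 8, 1]. Compare to given [10, 19, 8, 1]: they differ at index 1: given 19, correct 17, so answer: No

No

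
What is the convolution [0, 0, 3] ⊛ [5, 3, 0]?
y[0] = 0×5 = 0; y[1] = 0×3 + 0×5 = 0; y[2] = 0×0 + 0×3 + 3×5 = 15; y[3] = 0×0 + 3×3 = 9; y[4] = 3×0 = 0

[0, 0, 15, 9, 0]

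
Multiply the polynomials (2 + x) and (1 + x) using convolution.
Ascending coefficients: a = [2, 1], b = [1, 1]. c[0] = 2×1 = 2; c[1] = 2×1 + 1×1 = 3; c[2] = 1×1 = 1. Result coefficients: [2, 3, 1] → 2 + 3x + x^2

2 + 3x + x^2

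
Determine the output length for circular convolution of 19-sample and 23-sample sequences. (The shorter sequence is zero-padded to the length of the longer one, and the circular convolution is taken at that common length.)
Circular convolution (zero-padding the shorter input) has length max(m, n) = max(19, 23) = 23

23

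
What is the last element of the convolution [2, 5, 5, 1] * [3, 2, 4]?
Use y[k] = Σ_i a[i]·b[k-i] at k=5. y[5] = 1×4 = 4

4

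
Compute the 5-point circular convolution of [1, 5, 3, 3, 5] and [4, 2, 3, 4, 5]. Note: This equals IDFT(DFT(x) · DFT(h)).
Either evaluate y[k] = Σ_j x[j]·h[(k-j) mod 5] directly, or use IDFT(DFT(x) · DFT(h)). y[0] = 1×4 + 5×5 + 3×4 + 3×3 + 5×2 = 60; y[1] = 1×2 + 5×4 + 3×5 + 3×4 + 5×3 = 64; y[2] = 1×3 + 5×2 + 3×4 + 3×5 + 5×4 = 60; y[3] = 1×4 + 5×3 + 3×2 + 3×4 + 5×5 = 62; y[4] = 1×5 + 5×4 + 3×3 + 3×2 + 5×4 = 60. Result: [60, 64, 60, 62, 60]

[60, 64, 60, 62, 60]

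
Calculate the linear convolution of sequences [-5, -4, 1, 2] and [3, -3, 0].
y[0] = -5×3 = -15; y[1] = -5×-3 + -4×3 = 3; y[2] = -5×0 + -4×-3 + 1×3 = 15; y[3] = -4×0 + 1×-3 + 2×3 = 3; y[4] = 1×0 + 2×-3 = -6; y[5] = 2×0 = 0

[-15, 3, 15, 3, -6, 0]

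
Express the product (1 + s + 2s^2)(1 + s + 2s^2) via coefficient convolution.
Ascending coefficients: a = [1, 1, 2], b = [1, 1, 2]. c[0] = 1×1 = 1; c[1] = 1×1 + 1×1 = 2; c[2] = 1×2 + 1×1 + 2×1 = 5; c[3] = 1×2 + 2×1 = 4; c[4] = 2×2 = 4. Result coefficients: [1, 2, 5, 4, 4] → 1 + 2s + 5s^2 + 4s^3 + 4s^4

1 + 2s + 5s^2 + 4s^3 + 4s^4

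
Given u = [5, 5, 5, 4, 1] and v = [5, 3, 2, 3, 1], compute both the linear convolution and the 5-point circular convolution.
Linear: y_lin[0] = 5×5 = 25; y_lin[1] = 5×3 + 5×5 = 40; y_lin[2] = 5×2 + 5×3 + 5×5 = 50; y_lin[3] = 5×3 + 5×2 + 5×3 + 4×5 = 60; y_lin[4] = 5×1 + 5×3 + 5×2 + 4×3 + 1×5 = 47; y_lin[5] = 5×1 + 5×3 + 4×2 + 1×3 = 31; y_lin[6] = 5×1 + 4×3 + 1×2 = 19; y_lin[7] = 4×1 + 1×3 = 7; y_lin[8] = 1×1 = 1 → [25, 40, 50, 60, 47, 31, 19, 7, 1]. Circular (length 5): y[0] = 5×5 + 5×1 + 5×3 + 4×2 + 1×3 = 56; y[1] = 5×3 + 5×5 + 5×1 + 4×3 + 1×2 = 59; y[2] = 5×2 + 5×3 + 5×5 + 4×1 + 1×3 = 57; y[3] = 5×3 + 5×2 + 5×3 + 4×5 + 1×1 = 61; y[4] = 5×1 + 5×3 + 5×2 + 4×3 + 1×5 = 47 → [56, 59, 57, 61, 47]

Linear: [25, 40, 50, 60, 47, 31, 19, 7, 1], Circular: [56, 59, 57, 61, 47]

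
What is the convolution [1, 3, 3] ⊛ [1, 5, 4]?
y[0] = 1×1 = 1; y[1] = 1×5 + 3×1 = 8; y[2] = 1×4 + 3×5 + 3×1 = 22; y[3] = 3×4 + 3×5 = 27; y[4] = 3×4 = 12

[1, 8, 22, 27, 12]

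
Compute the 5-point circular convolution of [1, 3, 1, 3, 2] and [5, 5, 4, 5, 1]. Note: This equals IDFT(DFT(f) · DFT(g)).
Either evaluate y[k] = Σ_j f[j]·g[(k-j) mod 5] directly, or use IDFT(DFT(f) · DFT(g)). y[0] = 1×5 + 3×1 + 1×5 + 3×4 + 2×5 = 35; y[1] = 1×5 + 3×5 + 1×1 + 3×5 + 2×4 = 44; y[2] = 1×4 + 3×5 + 1×5 + 3×1 + 2×5 = 37; y[3] = 1×5 + 3×4 + 1×5 + 3×5 + 2×1 = 39; y[4] = 1×1 + 3×5 + 1×4 + 3×5 + 2×5 = 45. Result: [35, 44, 37, 39, 45]

[35, 44, 37, 39, 45]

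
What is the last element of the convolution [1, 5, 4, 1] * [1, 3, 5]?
Use y[k] = Σ_i a[i]·b[k-i] at k=5. y[5] = 1×5 = 5

5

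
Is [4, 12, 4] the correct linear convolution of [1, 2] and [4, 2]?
Recompute linear convolution of [1, 2] and [4, 2]: y[0] = 1×4 = 4; y[1] = 1×2 + 2×4 = 10; y[2] = 2×2 = 4 → [4, 10, 4]. Compare to given [4, 12, 4]: they differ at index 1: given 12, correct 10, so answer: No

No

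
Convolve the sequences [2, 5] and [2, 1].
y[0] = 2×2 = 4; y[1] = 2×1 + 5×2 = 12; y[2] = 5×1 = 5

[4, 12, 5]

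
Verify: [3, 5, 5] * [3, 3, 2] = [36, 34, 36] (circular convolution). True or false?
Recompute circular convolution of [3, 5, 5] and [3, 3, 2]: y[0] = 3×3 + 5×2 + 5×3 = 34; y[1] = 3×3 + 5×3 + 5×2 = 34; y[2] = 3×2 + 5×3 + 5×3 = 36 → [34, 34, 36]. Compare to given [36, 34, 36]: they differ at index 0: given 36, correct 34, so answer: No

No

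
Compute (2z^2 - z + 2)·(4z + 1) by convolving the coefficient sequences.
Ascending coefficients: a = [2, -1, 2], b = [1, 4]. c[0] = 2×1 = 2; c[1] = 2×4 + -1×1 = 7; c[2] = -1×4 + 2×1 = -2; c[3] = 2×4 = 8. Result coefficients: [2, 7, -2, 8] → 8z^3 - 2z^2 + 7z + 2

8z^3 - 2z^2 + 7z + 2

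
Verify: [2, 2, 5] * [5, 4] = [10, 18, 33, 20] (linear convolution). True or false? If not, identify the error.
Recompute linear convolution of [2, 2, 5] and [5, 4]: y[0] = 2×5 = 10; y[1] = 2×4 + 2×5 = 18; y[2] = 2×4 + 5×5 = 33; y[3] = 5×4 = 20 → [10, 18, 33, 20]. Given [10, 18, 33, 20] matches, so answer: Yes

Yes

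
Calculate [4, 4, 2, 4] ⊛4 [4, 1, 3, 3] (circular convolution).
Use y[k] = Σ_j a[j]·b[(k-j) mod 4]. y[0] = 4×4 + 4×3 + 2×3 + 4×1 = 38; y[1] = 4×1 + 4×4 + 2×3 + 4×3 = 38; y[2] = 4×3 + 4×1 + 2×4 + 4×3 = 36; y[3] = 4×3 + 4×3 + 2×1 + 4×4 = 42. Result: [38, 38, 36, 42]

[38, 38, 36, 42]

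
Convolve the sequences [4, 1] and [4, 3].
y[0] = 4×4 = 16; y[1] = 4×3 + 1×4 = 16; y[2] = 1×3 = 3

[16, 16, 3]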